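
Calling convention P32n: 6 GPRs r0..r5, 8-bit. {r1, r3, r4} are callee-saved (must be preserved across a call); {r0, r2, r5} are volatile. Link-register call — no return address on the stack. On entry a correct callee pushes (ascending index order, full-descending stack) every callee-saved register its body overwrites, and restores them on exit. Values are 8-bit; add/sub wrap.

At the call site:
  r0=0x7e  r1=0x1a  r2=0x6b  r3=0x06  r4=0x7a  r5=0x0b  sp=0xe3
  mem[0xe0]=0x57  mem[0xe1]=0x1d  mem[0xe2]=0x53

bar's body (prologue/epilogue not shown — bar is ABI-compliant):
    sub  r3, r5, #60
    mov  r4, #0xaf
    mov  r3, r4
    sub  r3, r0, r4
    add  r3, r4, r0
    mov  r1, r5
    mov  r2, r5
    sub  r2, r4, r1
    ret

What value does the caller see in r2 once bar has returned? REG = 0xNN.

prologue: push r1 -> mem[0xe2]=0x1a, sp=0xe2
prologue: push r3 -> mem[0xe1]=0x06, sp=0xe1
prologue: push r4 -> mem[0xe0]=0x7a, sp=0xe0
body[0] sub  r3, r5, #60 -> r3=0xcf
body[1] mov  r4, #0xaf -> r4=0xaf
body[2] mov  r3, r4 -> r3=0xaf
body[3] sub  r3, r0, r4 -> r3=0xcf
body[4] add  r3, r4, r0 -> r3=0x2d
body[5] mov  r1, r5 -> r1=0x0b
body[6] mov  r2, r5 -> r2=0x0b
body[7] sub  r2, r4, r1 -> r2=0xa4
epilogue: pop r4=0x7a, sp=0xe1
epilogue: pop r3=0x06, sp=0xe2
epilogue: pop r1=0x1a, sp=0xe3
r2 is caller-saved -> body value

REG = 0xa4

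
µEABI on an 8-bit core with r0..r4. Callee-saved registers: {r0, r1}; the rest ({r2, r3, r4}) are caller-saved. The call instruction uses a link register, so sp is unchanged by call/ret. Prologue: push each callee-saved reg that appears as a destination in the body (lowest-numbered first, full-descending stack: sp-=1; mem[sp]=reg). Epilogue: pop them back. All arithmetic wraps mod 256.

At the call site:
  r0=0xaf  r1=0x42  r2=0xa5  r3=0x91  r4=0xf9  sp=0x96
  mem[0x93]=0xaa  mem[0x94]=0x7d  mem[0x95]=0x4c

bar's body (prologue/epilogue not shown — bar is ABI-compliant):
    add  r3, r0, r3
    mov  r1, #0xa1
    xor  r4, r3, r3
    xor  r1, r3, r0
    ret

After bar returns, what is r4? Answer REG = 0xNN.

prologue: push r1 → mem[0x95]=0x42, sp=0x95
body[0] add  r3, r0, r3 → r3=0x40
body[1] mov  r1, #0xa1 → r1=0xa1
body[2] xor  r4, r3, r3 → r4=0x00
body[3] xor  r1, r3, r0 → r1=0xef
epilogue: pop r1=0x42, sp=0x96
r4 is caller-saved → body value

REG = 0x00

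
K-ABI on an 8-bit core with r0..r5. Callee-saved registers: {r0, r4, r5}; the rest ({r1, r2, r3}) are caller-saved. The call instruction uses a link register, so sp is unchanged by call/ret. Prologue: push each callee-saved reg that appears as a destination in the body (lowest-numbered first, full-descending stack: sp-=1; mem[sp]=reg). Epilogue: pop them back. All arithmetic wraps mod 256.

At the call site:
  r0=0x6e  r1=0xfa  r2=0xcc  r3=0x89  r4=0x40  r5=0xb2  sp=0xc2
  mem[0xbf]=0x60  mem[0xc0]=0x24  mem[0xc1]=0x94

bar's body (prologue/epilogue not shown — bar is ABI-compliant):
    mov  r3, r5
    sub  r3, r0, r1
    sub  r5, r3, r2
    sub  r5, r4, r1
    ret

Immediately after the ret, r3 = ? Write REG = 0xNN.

prologue: push r5 -> mem[0xc1]=0xb2, sp=0xc1
body[0] mov  r3, r5 -> r3=0xb2
body[1] sub  r3, r0, r1 -> r3=0x74
body[2] sub  r5, r3, r2 -> r5=0xa8
body[3] sub  r5, r4, r1 -> r5=0x46
epilogue: pop r5=0xb2, sp=0xc2
r3 is caller-saved -> body value

REG = 0x74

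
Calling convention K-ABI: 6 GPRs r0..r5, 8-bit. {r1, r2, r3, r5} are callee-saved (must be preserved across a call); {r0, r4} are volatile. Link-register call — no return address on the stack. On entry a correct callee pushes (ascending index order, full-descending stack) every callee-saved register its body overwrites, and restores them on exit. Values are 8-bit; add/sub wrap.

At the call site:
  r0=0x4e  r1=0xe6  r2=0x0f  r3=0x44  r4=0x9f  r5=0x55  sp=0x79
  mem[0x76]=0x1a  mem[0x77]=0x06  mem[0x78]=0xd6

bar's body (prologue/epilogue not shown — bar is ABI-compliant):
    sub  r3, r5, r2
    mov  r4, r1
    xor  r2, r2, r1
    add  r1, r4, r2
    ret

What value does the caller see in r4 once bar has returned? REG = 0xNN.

prologue: push r1 -> mem[0x78]=0xe6, sp=0x78
prologue: push r2 -> mem[0x77]=0x0f, sp=0x77
prologue: push r3 -> mem[0x76]=0x44, sp=0x76
body[0] sub  r3, r5, r2 -> r3=0x46
body[1] mov  r4, r1 -> r4=0xe6
body[2] xor  r2, r2, r1 -> r2=0xe9
body[3] add  r1, r4, r2 -> r1=0xcf
epilogue: pop r3=0x44, sp=0x77
epilogue: pop r2=0x0f, sp=0x78
epilogue: pop r1=0xe6, sp=0x79
r4 is caller-saved -> body value

REG = 0xe6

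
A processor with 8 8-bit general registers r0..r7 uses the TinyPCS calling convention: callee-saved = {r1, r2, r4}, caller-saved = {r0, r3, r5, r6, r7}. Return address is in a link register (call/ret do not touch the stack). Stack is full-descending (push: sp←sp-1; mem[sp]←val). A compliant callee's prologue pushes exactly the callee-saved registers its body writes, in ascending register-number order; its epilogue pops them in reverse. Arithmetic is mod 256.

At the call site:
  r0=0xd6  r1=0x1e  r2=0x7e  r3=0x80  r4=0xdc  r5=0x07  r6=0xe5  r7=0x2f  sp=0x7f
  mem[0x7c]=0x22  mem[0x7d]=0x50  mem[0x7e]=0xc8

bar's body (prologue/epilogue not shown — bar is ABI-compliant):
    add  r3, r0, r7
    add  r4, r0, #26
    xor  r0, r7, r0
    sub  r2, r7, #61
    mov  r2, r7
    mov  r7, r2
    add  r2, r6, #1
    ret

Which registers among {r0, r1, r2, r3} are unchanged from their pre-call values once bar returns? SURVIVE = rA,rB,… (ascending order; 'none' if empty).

SURVIVE = r1,r2

prologue: push r2 -> mem[0x7e]=0x7e, sp=0x7e
prologue: push r4 -> mem[0x7d]=0xdc, sp=0x7d
body[0] add  r3, r0, r7 -> r3=0x05
body[1] add  r4, r0, #26 -> r4=0xf0
body[2] xor  r0, r7, r0 -> r0=0xf9
body[3] sub  r2, r7, #61 -> r2=0xf2
body[4] mov  r2, r7 -> r2=0x2f
body[5] mov  r7, r2 -> r7=0x2f
body[6] add  r2, r6, #1 -> r2=0xe6
epilogue: pop r4=0xdc, sp=0x7e
epilogue: pop r2=0x7e, sp=0x7f
r0: caller-saved, written=True
r1: callee-saved, written=False
r2: callee-saved, written=True
r3: caller-saved, written=True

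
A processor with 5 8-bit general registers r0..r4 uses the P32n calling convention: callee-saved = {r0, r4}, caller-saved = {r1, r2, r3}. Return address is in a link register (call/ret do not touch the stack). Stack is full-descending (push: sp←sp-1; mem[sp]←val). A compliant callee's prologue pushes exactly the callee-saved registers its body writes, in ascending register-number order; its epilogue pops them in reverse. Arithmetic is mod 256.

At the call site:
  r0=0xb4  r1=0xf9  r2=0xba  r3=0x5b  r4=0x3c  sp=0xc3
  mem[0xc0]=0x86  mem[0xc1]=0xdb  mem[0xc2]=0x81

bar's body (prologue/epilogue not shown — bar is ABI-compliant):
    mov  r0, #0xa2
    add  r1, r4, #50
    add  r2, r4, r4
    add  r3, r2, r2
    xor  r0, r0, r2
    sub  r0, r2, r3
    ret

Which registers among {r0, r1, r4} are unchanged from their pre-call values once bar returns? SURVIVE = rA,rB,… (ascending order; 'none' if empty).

SURVIVE = r0,r4

prologue: push r0 -> mem[0xc2]=0xb4, sp=0xc2
body[0] mov  r0, #0xa2 -> r0=0xa2
body[1] add  r1, r4, #50 -> r1=0x6e
body[2] add  r2, r4, r4 -> r2=0x78
body[3] add  r3, r2, r2 -> r3=0xf0
body[4] xor  r0, r0, r2 -> r0=0xda
body[5] sub  r0, r2, r3 -> r0=0x88
epilogue: pop r0=0xb4, sp=0xc3
r0: callee-saved, written=True
r1: caller-saved, written=True
r4: callee-saved, written=False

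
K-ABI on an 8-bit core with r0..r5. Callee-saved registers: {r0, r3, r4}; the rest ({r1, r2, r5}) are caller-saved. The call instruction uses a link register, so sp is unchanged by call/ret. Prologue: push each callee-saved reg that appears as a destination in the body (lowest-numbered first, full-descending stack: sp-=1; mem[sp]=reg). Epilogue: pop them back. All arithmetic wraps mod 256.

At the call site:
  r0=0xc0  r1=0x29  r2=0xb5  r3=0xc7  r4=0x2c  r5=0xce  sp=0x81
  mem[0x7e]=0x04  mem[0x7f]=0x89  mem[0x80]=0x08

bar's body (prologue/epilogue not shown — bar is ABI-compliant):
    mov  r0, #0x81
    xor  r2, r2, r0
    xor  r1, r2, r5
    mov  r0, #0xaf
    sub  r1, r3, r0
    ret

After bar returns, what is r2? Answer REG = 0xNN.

prologue: push r0 → mem[0x80]=0xc0, sp=0x80
body[0] mov  r0, #0x81 → r0=0x81
body[1] xor  r2, r2, r0 → r2=0x34
body[2] xor  r1, r2, r5 → r1=0xfa
body[3] mov  r0, #0xaf → r0=0xaf
body[4] sub  r1, r3, r0 → r1=0x18
epilogue: pop r0=0xc0, sp=0x81
r2 is caller-saved → body value

REG = 0x34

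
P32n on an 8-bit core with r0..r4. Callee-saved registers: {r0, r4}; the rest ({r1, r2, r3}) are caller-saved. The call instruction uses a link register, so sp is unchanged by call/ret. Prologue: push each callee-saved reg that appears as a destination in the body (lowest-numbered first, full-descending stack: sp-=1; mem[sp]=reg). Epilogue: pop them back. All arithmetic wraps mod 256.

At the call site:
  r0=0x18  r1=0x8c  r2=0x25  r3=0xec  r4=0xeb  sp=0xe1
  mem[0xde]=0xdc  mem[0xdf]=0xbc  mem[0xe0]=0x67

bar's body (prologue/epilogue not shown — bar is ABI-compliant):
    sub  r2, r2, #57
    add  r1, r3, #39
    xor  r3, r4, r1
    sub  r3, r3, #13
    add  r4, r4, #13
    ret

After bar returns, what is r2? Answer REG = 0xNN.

prologue: push r4 -> mem[0xe0]=0xeb, sp=0xe0
body[0] sub  r2, r2, #57 -> r2=0xec
body[1] add  r1, r3, #39 -> r1=0x13
body[2] xor  r3, r4, r1 -> r3=0xf8
body[3] sub  r3, r3, #13 -> r3=0xeb
body[4] add  r4, r4, #13 -> r4=0xf8
epilogue: pop r4=0xeb, sp=0xe1
r2 is caller-saved -> body value

REG = 0xec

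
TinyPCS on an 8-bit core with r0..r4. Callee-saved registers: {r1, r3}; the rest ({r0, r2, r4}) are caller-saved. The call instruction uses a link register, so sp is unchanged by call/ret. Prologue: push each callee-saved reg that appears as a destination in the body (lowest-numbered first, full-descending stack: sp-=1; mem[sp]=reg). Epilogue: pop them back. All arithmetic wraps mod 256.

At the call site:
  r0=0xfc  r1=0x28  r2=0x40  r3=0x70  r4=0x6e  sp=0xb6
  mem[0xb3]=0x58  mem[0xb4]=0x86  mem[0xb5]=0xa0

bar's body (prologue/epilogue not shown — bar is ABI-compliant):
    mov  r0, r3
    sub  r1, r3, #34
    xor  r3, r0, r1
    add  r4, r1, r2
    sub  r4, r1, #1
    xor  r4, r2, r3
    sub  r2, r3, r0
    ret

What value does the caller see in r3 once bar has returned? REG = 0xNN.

prologue: push r1 → mem[0xb5]=0x28, sp=0xb5
prologue: push r3 → mem[0xb4]=0x70, sp=0xb4
body[0] mov  r0, r3 → r0=0x70
body[1] sub  r1, r3, #34 → r1=0x4e
body[2] xor  r3, r0, r1 → r3=0x3e
body[3] add  r4, r1, r2 → r4=0x8e
body[4] sub  r4, r1, #1 → r4=0x4d
body[5] xor  r4, r2, r3 → r4=0x7e
body[6] sub  r2, r3, r0 → r2=0xce
epilogue: pop r3=0x70, sp=0xb5
epilogue: pop r1=0x28, sp=0xb6
r3 is callee-saved → restored

REG = 0x70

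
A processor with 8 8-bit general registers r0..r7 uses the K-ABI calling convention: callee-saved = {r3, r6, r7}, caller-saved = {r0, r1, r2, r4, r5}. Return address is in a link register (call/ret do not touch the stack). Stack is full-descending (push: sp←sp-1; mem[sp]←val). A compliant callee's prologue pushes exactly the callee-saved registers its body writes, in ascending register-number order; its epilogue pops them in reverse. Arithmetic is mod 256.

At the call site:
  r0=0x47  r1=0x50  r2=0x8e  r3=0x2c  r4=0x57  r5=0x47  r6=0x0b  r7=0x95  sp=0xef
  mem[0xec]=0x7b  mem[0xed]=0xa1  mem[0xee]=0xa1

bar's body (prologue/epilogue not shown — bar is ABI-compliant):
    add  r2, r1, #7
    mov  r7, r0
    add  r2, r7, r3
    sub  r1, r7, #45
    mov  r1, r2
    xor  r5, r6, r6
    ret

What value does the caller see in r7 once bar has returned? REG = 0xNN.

prologue: push r7 -> mem[0xee]=0x95, sp=0xee
body[0] add  r2, r1, #7 -> r2=0x57
body[1] mov  r7, r0 -> r7=0x47
body[2] add  r2, r7, r3 -> r2=0x73
body[3] sub  r1, r7, #45 -> r1=0x1a
body[4] mov  r1, r2 -> r1=0x73
body[5] xor  r5, r6, r6 -> r5=0x00
epilogue: pop r7=0x95, sp=0xef
r7 is callee-saved -> restored

REG = 0x95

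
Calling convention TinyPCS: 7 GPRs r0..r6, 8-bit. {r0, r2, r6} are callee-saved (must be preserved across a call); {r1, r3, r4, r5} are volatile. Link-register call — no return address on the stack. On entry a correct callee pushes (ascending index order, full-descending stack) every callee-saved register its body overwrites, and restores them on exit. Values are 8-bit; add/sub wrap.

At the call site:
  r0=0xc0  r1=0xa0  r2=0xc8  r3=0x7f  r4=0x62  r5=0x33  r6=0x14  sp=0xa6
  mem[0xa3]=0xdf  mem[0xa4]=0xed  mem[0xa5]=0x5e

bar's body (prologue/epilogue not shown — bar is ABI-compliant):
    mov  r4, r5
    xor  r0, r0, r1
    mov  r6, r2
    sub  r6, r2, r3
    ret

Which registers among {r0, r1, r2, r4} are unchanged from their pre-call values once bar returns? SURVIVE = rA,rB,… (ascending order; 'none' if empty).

prologue: push r0 -> mem[0xa5]=0xc0, sp=0xa5
prologue: push r6 -> mem[0xa4]=0x14, sp=0xa4
body[0] mov  r4, r5 -> r4=0x33
body[1] xor  r0, r0, r1 -> r0=0x60
body[2] mov  r6, r2 -> r6=0xc8
body[3] sub  r6, r2, r3 -> r6=0x49
epilogue: pop r6=0x14, sp=0xa5
epilogue: pop r0=0xc0, sp=0xa6
r0: callee-saved, written=True
r1: caller-saved, written=False
r2: callee-saved, written=False
r4: caller-saved, written=True

SURVIVE = r0,r1,r2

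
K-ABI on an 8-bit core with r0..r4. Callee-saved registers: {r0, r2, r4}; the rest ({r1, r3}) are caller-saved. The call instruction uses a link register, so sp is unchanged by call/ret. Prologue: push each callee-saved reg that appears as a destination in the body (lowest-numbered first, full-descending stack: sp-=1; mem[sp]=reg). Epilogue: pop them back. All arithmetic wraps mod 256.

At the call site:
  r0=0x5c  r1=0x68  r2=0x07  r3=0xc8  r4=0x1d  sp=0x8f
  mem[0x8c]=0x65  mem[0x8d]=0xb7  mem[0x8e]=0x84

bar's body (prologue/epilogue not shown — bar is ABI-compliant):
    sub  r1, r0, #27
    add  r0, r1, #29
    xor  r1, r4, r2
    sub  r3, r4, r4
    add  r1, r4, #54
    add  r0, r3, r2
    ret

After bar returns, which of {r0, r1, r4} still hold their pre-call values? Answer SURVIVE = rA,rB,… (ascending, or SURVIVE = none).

SURVIVE = r0,r4

prologue: push r0 -> mem[0x8e]=0x5c, sp=0x8e
body[0] sub  r1, r0, #27 -> r1=0x41
body[1] add  r0, r1, #29 -> r0=0x5e
body[2] xor  r1, r4, r2 -> r1=0x1a
body[3] sub  r3, r4, r4 -> r3=0x00
body[4] add  r1, r4, #54 -> r1=0x53
body[5] add  r0, r3, r2 -> r0=0x07
epilogue: pop r0=0x5c, sp=0x8f
r0: callee-saved, written=True
r1: caller-saved, written=True
r4: callee-saved, written=False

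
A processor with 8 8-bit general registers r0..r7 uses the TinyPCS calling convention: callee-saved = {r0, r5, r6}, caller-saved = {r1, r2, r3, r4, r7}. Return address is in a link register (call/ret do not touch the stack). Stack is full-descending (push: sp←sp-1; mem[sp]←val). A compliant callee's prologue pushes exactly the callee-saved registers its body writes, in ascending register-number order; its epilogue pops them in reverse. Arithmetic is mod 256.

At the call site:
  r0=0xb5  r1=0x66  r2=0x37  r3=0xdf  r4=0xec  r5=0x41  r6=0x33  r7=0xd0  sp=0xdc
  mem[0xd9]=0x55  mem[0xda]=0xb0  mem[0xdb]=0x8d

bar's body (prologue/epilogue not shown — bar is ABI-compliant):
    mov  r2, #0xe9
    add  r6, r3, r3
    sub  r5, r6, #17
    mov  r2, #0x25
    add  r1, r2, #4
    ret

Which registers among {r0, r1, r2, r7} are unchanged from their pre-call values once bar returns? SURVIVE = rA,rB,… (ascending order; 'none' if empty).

SURVIVE = r0,r7

prologue: push r5 → mem[0xdb]=0x41, sp=0xdb
prologue: push r6 → mem[0xda]=0x33, sp=0xda
body[0] mov  r2, #0xe9 → r2=0xe9
body[1] add  r6, r3, r3 → r6=0xbe
body[2] sub  r5, r6, #17 → r5=0xad
body[3] mov  r2, #0x25 → r2=0x25
body[4] add  r1, r2, #4 → r1=0x29
epilogue: pop r6=0x33, sp=0xdb
epilogue: pop r5=0x41, sp=0xdc
r0: callee-saved, written=False
r1: caller-saved, written=True
r2: caller-saved, written=True
r7: caller-saved, written=False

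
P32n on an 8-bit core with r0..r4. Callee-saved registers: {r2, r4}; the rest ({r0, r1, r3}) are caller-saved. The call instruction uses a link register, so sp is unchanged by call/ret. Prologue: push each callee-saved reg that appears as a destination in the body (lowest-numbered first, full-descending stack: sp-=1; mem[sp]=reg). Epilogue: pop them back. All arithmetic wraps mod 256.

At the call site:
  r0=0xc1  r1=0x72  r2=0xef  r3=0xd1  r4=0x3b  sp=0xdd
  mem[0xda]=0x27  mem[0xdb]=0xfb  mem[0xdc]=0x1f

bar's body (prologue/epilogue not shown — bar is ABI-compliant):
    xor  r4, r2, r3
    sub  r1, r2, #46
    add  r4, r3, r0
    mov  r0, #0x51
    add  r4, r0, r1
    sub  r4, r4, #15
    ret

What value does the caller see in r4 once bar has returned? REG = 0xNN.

REG = 0x3b

prologue: push r4 -> mem[0xdc]=0x3b, sp=0xdc
body[0] xor  r4, r2, r3 -> r4=0x3e
body[1] sub  r1, r2, #46 -> r1=0xc1
body[2] add  r4, r3, r0 -> r4=0x92
body[3] mov  r0, #0x51 -> r0=0x51
body[4] add  r4, r0, r1 -> r4=0x12
body[5] sub  r4, r4, #15 -> r4=0x03
epilogue: pop r4=0x3b, sp=0xdd
r4 is callee-saved -> restored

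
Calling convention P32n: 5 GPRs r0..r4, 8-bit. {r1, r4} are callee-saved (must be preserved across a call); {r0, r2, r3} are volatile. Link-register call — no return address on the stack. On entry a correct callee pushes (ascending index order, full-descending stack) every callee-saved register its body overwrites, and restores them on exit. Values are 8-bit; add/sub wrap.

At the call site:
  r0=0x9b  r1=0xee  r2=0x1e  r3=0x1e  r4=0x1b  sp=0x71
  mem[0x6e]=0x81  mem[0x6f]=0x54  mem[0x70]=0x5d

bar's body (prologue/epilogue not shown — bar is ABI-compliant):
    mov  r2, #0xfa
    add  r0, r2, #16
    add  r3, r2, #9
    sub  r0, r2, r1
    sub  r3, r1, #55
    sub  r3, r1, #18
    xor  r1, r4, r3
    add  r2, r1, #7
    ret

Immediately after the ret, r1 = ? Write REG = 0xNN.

prologue: push r1 → mem[0x70]=0xee, sp=0x70
body[0] mov  r2, #0xfa → r2=0xfa
body[1] add  r0, r2, #16 → r0=0x0a
body[2] add  r3, r2, #9 → r3=0x03
body[3] sub  r0, r2, r1 → r0=0x0c
body[4] sub  r3, r1, #55 → r3=0xb7
body[5] sub  r3, r1, #18 → r3=0xdc
body[6] xor  r1, r4, r3 → r1=0xc7
body[7] add  r2, r1, #7 → r2=0xce
epilogue: pop r1=0xee, sp=0x71
r1 is callee-saved → restored

REG = 0xee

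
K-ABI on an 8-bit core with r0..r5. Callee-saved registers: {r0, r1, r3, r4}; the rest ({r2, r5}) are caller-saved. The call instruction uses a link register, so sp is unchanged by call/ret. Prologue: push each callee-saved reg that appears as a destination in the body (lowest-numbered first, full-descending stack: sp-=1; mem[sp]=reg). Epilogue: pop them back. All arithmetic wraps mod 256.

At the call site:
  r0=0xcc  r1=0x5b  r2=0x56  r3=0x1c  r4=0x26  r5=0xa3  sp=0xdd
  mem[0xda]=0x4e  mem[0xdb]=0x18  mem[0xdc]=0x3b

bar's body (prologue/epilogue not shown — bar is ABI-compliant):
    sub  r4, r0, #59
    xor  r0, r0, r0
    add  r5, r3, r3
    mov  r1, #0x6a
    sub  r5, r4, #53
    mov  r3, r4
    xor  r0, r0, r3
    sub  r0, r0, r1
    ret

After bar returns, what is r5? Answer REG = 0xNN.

REG = 0x5c

prologue: push r0 → mem[0xdc]=0xcc, sp=0xdc
prologue: push r1 → mem[0xdb]=0x5b, sp=0xdb
prologue: push r3 → mem[0xda]=0x1c, sp=0xda
prologue: push r4 → mem[0xd9]=0x26, sp=0xd9
body[0] sub  r4, r0, #59 → r4=0x91
body[1] xor  r0, r0, r0 → r0=0x00
body[2] add  r5, r3, r3 → r5=0x38
body[3] mov  r1, #0x6a → r1=0x6a
body[4] sub  r5, r4, #53 → r5=0x5c
body[5] mov  r3, r4 → r3=0x91
body[6] xor  r0, r0, r3 → r0=0x91
body[7] sub  r0, r0, r1 → r0=0x27
epilogue: pop r4=0x26, sp=0xda
epilogue: pop r3=0x1c, sp=0xdb
epilogue: pop r1=0x5b, sp=0xdc
epilogue: pop r0=0xcc, sp=0xdd
r5 is caller-saved → body value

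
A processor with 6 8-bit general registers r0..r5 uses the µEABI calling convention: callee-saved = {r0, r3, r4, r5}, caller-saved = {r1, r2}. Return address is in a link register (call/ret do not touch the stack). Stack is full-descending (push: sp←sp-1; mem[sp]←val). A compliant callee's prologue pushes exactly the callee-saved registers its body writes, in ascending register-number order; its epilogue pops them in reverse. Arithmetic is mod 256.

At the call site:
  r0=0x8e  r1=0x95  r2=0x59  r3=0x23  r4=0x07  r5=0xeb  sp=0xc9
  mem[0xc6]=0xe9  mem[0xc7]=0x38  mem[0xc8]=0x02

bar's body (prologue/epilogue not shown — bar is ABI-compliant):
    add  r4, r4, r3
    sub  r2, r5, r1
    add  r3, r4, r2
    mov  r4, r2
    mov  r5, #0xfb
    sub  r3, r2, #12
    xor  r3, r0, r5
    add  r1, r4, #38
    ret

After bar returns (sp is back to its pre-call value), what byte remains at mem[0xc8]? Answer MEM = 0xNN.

MEM = 0x23

prologue: push r3 → mem[0xc8]=0x23, sp=0xc8
prologue: push r4 → mem[0xc7]=0x07, sp=0xc7
prologue: push r5 → mem[0xc6]=0xeb, sp=0xc6
body[0] add  r4, r4, r3 → r4=0x2a
body[1] sub  r2, r5, r1 → r2=0x56
body[2] add  r3, r4, r2 → r3=0x80
body[3] mov  r4, r2 → r4=0x56
body[4] mov  r5, #0xfb → r5=0xfb
body[5] sub  r3, r2, #12 → r3=0x4a
body[6] xor  r3, r0, r5 → r3=0x75
body[7] add  r1, r4, #38 → r1=0x7c
epilogue: pop r5=0xeb, sp=0xc7
epilogue: pop r4=0x07, sp=0xc8
epilogue: pop r3=0x23, sp=0xc9
prologue pushed ['r3', 'r4', 'r5'] at ['0xc8', '0xc7', '0xc6']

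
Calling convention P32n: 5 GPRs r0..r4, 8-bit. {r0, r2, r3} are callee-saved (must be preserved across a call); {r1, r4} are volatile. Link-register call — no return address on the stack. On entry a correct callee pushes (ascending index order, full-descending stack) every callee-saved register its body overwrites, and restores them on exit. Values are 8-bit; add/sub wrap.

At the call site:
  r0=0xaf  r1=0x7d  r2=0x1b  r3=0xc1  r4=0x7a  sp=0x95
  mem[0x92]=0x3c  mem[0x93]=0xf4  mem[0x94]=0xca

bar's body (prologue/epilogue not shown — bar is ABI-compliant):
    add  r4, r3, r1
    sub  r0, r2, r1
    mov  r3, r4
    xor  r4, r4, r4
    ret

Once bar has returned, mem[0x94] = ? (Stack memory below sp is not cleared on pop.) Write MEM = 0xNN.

prologue: push r0 -> mem[0x94]=0xaf, sp=0x94
prologue: push r3 -> mem[0x93]=0xc1, sp=0x93
body[0] add  r4, r3, r1 -> r4=0x3e
body[1] sub  r0, r2, r1 -> r0=0x9e
body[2] mov  r3, r4 -> r3=0x3e
body[3] xor  r4, r4, r4 -> r4=0x00
epilogue: pop r3=0xc1, sp=0x94
epilogue: pop r0=0xaf, sp=0x95
prologue pushed ['r0', 'r3'] at ['0x94', '0x93']

MEM = 0xaf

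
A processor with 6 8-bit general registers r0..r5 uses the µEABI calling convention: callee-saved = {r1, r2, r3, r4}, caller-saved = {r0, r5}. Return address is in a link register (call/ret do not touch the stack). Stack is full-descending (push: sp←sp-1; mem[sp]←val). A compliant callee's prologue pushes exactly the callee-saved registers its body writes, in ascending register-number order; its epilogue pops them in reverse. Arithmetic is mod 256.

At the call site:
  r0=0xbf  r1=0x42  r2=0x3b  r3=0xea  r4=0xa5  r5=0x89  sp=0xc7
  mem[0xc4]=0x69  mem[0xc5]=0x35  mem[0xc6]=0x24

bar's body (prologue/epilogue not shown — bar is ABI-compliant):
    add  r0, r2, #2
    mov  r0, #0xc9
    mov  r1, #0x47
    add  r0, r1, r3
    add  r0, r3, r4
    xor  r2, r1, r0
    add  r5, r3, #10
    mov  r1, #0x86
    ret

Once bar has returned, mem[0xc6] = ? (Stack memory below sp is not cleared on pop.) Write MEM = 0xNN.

prologue: push r1 -> mem[0xc6]=0x42, sp=0xc6
prologue: push r2 -> mem[0xc5]=0x3b, sp=0xc5
body[0] add  r0, r2, #2 -> r0=0x3d
body[1] mov  r0, #0xc9 -> r0=0xc9
body[2] mov  r1, #0x47 -> r1=0x47
body[3] add  r0, r1, r3 -> r0=0x31
body[4] add  r0, r3, r4 -> r0=0x8f
body[5] xor  r2, r1, r0 -> r2=0xc8
body[6] add  r5, r3, #10 -> r5=0xf4
body[7] mov  r1, #0x86 -> r1=0x86
epilogue: pop r2=0x3b, sp=0xc6
epilogue: pop r1=0x42, sp=0xc7
prologue pushed ['r1', 'r2'] at ['0xc6', '0xc5']

MEM = 0x42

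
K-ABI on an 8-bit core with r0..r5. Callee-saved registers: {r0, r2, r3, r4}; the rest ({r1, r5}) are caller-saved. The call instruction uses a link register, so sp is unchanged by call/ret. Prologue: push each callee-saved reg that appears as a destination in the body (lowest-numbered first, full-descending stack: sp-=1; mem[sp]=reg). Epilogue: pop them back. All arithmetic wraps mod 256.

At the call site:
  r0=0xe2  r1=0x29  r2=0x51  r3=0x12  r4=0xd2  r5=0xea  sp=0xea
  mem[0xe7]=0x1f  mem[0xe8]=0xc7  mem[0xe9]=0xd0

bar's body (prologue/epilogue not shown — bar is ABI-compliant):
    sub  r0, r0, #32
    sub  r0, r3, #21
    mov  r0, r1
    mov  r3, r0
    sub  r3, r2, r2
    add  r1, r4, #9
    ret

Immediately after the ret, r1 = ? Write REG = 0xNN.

prologue: push r0 -> mem[0xe9]=0xe2, sp=0xe9
prologue: push r3 -> mem[0xe8]=0x12, sp=0xe8
body[0] sub  r0, r0, #32 -> r0=0xc2
body[1] sub  r0, r3, #21 -> r0=0xfd
body[2] mov  r0, r1 -> r0=0x29
body[3] mov  r3, r0 -> r3=0x29
body[4] sub  r3, r2, r2 -> r3=0x00
body[5] add  r1, r4, #9 -> r1=0xdb
epilogue: pop r3=0x12, sp=0xe9
epilogue: pop r0=0xe2, sp=0xea
r1 is caller-saved -> body value

REG = 0xdb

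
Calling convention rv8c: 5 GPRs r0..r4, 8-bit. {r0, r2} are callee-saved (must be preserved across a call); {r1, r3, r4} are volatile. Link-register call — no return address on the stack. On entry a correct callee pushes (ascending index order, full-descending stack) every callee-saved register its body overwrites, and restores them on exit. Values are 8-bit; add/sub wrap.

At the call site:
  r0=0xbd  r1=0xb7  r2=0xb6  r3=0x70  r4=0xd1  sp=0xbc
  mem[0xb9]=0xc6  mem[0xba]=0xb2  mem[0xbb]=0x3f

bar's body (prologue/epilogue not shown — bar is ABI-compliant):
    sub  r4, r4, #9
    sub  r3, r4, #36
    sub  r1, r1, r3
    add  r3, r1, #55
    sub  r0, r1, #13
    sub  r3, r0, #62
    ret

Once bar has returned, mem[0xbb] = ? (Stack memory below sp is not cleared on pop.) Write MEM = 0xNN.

MEM = 0xbd

prologue: push r0 -> mem[0xbb]=0xbd, sp=0xbb
body[0] sub  r4, r4, #9 -> r4=0xc8
body[1] sub  r3, r4, #36 -> r3=0xa4
body[2] sub  r1, r1, r3 -> r1=0x13
body[3] add  r3, r1, #55 -> r3=0x4a
body[4] sub  r0, r1, #13 -> r0=0x06
body[5] sub  r3, r0, #62 -> r3=0xc8
epilogue: pop r0=0xbd, sp=0xbc
prologue pushed ['r0'] at ['0xbb']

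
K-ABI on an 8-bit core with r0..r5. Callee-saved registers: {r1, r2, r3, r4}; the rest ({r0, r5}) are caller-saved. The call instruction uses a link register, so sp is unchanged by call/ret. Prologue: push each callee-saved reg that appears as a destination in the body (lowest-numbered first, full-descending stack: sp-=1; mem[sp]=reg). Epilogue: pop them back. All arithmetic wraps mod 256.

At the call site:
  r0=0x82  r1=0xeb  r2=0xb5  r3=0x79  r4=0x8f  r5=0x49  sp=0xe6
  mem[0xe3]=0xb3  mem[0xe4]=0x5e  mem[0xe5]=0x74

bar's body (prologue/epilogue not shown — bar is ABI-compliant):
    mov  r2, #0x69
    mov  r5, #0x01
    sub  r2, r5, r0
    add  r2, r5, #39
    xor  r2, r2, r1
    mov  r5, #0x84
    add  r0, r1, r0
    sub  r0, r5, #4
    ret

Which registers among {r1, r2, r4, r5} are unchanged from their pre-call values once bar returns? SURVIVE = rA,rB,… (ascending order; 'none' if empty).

SURVIVE = r1,r2,r4

prologue: push r2 -> mem[0xe5]=0xb5, sp=0xe5
body[0] mov  r2, #0x69 -> r2=0x69
body[1] mov  r5, #0x01 -> r5=0x01
body[2] sub  r2, r5, r0 -> r2=0x7f
body[3] add  r2, r5, #39 -> r2=0x28
body[4] xor  r2, r2, r1 -> r2=0xc3
body[5] mov  r5, #0x84 -> r5=0x84
body[6] add  r0, r1, r0 -> r0=0x6d
body[7] sub  r0, r5, #4 -> r0=0x80
epilogue: pop r2=0xb5, sp=0xe6
r1: callee-saved, written=False
r2: callee-saved, written=True
r4: callee-saved, written=False
r5: caller-saved, written=True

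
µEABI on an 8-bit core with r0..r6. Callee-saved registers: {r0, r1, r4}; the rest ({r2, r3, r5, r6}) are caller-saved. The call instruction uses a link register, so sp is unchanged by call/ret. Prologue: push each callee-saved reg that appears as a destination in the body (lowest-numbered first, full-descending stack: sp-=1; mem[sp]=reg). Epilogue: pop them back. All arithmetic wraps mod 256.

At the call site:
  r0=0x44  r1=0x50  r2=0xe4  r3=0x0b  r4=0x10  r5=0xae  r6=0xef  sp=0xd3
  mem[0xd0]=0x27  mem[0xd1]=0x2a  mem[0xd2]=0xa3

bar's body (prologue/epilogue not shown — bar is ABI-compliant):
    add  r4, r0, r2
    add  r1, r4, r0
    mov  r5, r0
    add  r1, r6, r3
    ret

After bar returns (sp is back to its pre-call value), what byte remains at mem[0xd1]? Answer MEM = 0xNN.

MEM = 0x10

prologue: push r1 -> mem[0xd2]=0x50, sp=0xd2
prologue: push r4 -> mem[0xd1]=0x10, sp=0xd1
body[0] add  r4, r0, r2 -> r4=0x28
body[1] add  r1, r4, r0 -> r1=0x6c
body[2] mov  r5, r0 -> r5=0x44
body[3] add  r1, r6, r3 -> r1=0xfa
epilogue: pop r4=0x10, sp=0xd2
epilogue: pop r1=0x50, sp=0xd3
prologue pushed ['r1', 'r4'] at ['0xd2', '0xd1']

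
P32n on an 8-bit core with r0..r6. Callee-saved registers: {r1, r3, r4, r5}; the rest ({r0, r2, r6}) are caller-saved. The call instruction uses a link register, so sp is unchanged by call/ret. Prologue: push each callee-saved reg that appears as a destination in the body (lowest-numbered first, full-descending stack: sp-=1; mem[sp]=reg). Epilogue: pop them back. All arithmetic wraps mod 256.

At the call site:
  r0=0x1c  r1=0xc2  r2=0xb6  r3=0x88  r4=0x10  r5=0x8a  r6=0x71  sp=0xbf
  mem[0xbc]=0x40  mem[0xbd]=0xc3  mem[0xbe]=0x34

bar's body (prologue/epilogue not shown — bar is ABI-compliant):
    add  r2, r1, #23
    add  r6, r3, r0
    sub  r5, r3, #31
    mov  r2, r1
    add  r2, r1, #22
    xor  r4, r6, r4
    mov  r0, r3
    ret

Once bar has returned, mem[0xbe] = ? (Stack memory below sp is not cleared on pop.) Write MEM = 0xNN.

prologue: push r4 → mem[0xbe]=0x10, sp=0xbe
prologue: push r5 → mem[0xbd]=0x8a, sp=0xbd
body[0] add  r2, r1, #23 → r2=0xd9
body[1] add  r6, r3, r0 → r6=0xa4
body[2] sub  r5, r3, #31 → r5=0x69
body[3] mov  r2, r1 → r2=0xc2
body[4] add  r2, r1, #22 → r2=0xd8
body[5] xor  r4, r6, r4 → r4=0xb4
body[6] mov  r0, r3 → r0=0x88
epilogue: pop r5=0x8a, sp=0xbe
epilogue: pop r4=0x10, sp=0xbf
prologue pushed ['r4', 'r5'] at ['0xbe', '0xbd']

MEM = 0x10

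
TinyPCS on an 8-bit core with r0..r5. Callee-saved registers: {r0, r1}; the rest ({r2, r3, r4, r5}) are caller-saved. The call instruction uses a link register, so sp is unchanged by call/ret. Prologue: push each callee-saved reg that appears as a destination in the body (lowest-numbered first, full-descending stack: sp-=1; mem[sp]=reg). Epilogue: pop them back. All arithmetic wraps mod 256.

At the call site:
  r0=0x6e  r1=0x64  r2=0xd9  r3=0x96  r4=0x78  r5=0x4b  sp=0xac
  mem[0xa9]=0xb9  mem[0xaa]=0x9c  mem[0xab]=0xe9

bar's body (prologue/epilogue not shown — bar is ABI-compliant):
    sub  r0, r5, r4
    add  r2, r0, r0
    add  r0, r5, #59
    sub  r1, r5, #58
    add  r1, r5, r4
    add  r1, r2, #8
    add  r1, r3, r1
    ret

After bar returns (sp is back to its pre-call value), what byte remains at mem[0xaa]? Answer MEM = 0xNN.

MEM = 0x64

prologue: push r0 → mem[0xab]=0x6e, sp=0xab
prologue: push r1 → mem[0xaa]=0x64, sp=0xaa
body[0] sub  r0, r5, r4 → r0=0xd3
body[1] add  r2, r0, r0 → r2=0xa6
body[2] add  r0, r5, #59 → r0=0x86
body[3] sub  r1, r5, #58 → r1=0x11
body[4] add  r1, r5, r4 → r1=0xc3
body[5] add  r1, r2, #8 → r1=0xae
body[6] add  r1, r3, r1 → r1=0x44
epilogue: pop r1=0x64, sp=0xab
epilogue: pop r0=0x6e, sp=0xac
prologue pushed ['r0', 'r1'] at ['0xab', '0xaa']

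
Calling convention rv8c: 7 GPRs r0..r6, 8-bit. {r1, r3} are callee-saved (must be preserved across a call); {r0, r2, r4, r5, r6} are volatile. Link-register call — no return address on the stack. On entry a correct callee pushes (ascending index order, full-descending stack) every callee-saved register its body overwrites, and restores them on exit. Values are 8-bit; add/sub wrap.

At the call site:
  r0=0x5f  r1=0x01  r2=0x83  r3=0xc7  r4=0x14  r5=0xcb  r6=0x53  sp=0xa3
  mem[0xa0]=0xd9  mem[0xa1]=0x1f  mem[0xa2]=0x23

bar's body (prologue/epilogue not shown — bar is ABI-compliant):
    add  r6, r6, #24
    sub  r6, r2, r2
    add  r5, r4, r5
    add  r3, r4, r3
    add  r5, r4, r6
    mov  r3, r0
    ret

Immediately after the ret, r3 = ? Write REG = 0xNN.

REG = 0xc7

prologue: push r3 → mem[0xa2]=0xc7, sp=0xa2
body[0] add  r6, r6, #24 → r6=0x6b
body[1] sub  r6, r2, r2 → r6=0x00
body[2] add  r5, r4, r5 → r5=0xdf
body[3] add  r3, r4, r3 → r3=0xdb
body[4] add  r5, r4, r6 → r5=0x14
body[5] mov  r3, r0 → r3=0x5f
epilogue: pop r3=0xc7, sp=0xa3
r3 is callee-saved → restored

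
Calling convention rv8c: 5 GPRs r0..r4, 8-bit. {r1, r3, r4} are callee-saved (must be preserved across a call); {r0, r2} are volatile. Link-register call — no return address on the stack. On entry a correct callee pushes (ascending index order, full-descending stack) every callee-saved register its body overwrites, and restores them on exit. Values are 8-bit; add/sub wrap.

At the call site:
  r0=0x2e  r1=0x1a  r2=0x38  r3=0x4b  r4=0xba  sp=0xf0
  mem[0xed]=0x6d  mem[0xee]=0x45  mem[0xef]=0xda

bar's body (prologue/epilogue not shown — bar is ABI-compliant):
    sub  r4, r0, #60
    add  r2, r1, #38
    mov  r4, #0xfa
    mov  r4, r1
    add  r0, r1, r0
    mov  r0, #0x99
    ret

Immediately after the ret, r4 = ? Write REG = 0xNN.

REG = 0xba

prologue: push r4 -> mem[0xef]=0xba, sp=0xef
body[0] sub  r4, r0, #60 -> r4=0xf2
body[1] add  r2, r1, #38 -> r2=0x40
body[2] mov  r4, #0xfa -> r4=0xfa
body[3] mov  r4, r1 -> r4=0x1a
body[4] add  r0, r1, r0 -> r0=0x48
body[5] mov  r0, #0x99 -> r0=0x99
epilogue: pop r4=0xba, sp=0xf0
r4 is callee-saved -> restored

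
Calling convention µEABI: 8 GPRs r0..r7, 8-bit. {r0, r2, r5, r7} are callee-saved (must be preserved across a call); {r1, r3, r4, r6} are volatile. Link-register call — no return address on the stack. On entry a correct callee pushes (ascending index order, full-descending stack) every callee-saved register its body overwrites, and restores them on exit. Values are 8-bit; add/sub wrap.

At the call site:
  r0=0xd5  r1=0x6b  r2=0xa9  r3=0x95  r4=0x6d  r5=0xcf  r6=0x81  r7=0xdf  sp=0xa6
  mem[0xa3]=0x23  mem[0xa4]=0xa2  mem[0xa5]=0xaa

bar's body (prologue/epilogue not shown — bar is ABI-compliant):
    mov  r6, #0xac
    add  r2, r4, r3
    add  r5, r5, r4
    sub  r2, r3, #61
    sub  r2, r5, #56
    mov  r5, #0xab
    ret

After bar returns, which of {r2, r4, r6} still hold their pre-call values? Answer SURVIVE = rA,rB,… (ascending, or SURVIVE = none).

SURVIVE = r2,r4

prologue: push r2 → mem[0xa5]=0xa9, sp=0xa5
prologue: push r5 → mem[0xa4]=0xcf, sp=0xa4
body[0] mov  r6, #0xac → r6=0xac
body[1] add  r2, r4, r3 → r2=0x02
body[2] add  r5, r5, r4 → r5=0x3c
body[3] sub  r2, r3, #61 → r2=0x58
body[4] sub  r2, r5, #56 → r2=0x04
body[5] mov  r5, #0xab → r5=0xab
epilogue: pop r5=0xcf, sp=0xa5
epilogue: pop r2=0xa9, sp=0xa6
r2: callee-saved, written=True
r4: caller-saved, written=False
r6: caller-saved, written=True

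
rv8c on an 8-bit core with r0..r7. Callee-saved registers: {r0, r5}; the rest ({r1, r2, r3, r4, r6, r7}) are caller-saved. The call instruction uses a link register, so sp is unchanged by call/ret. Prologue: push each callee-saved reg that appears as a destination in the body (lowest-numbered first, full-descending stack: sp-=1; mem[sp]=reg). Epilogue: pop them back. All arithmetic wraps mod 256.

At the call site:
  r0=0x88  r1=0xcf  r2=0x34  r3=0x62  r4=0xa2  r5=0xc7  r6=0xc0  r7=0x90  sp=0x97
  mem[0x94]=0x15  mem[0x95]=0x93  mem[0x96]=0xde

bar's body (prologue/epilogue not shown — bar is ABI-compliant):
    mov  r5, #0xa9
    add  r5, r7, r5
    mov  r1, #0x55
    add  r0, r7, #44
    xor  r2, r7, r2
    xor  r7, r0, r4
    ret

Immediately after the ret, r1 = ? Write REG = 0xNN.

REG = 0x55

prologue: push r0 -> mem[0x96]=0x88, sp=0x96
prologue: push r5 -> mem[0x95]=0xc7, sp=0x95
body[0] mov  r5, #0xa9 -> r5=0xa9
body[1] add  r5, r7, r5 -> r5=0x39
body[2] mov  r1, #0x55 -> r1=0x55
body[3] add  r0, r7, #44 -> r0=0xbc
body[4] xor  r2, r7, r2 -> r2=0xa4
body[5] xor  r7, r0, r4 -> r7=0x1e
epilogue: pop r5=0xc7, sp=0x96
epilogue: pop r0=0x88, sp=0x97
r1 is caller-saved -> body value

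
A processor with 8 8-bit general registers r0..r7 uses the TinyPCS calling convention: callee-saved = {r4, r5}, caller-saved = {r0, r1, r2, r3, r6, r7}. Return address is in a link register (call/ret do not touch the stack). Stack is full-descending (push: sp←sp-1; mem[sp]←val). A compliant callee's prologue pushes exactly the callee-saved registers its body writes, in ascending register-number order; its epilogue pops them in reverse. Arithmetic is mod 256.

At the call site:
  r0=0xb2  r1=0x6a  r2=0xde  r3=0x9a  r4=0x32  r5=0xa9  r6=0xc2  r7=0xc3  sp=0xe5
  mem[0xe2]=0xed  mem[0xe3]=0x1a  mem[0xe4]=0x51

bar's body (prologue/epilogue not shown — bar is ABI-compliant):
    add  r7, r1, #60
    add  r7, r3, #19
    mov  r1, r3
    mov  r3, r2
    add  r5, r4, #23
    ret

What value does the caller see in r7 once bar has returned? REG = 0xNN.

prologue: push r5 -> mem[0xe4]=0xa9, sp=0xe4
body[0] add  r7, r1, #60 -> r7=0xa6
body[1] add  r7, r3, #19 -> r7=0xad
body[2] mov  r1, r3 -> r1=0x9a
body[3] mov  r3, r2 -> r3=0xde
body[4] add  r5, r4, #23 -> r5=0x49
epilogue: pop r5=0xa9, sp=0xe5
r7 is caller-saved -> body value

REG = 0xad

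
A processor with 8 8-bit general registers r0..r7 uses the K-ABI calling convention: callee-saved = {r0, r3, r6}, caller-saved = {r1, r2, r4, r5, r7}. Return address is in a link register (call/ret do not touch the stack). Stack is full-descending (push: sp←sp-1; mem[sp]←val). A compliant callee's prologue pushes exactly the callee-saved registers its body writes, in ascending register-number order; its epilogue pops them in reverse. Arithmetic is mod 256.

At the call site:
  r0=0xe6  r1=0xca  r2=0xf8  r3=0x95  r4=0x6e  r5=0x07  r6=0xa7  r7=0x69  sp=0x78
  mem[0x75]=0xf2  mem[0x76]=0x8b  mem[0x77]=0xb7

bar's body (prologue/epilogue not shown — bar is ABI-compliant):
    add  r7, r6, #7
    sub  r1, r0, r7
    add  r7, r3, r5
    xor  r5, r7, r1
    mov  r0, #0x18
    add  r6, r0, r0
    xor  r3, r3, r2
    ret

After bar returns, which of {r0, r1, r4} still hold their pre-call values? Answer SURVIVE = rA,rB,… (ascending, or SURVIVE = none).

SURVIVE = r0,r4

prologue: push r0 → mem[0x77]=0xe6, sp=0x77
prologue: push r3 → mem[0x76]=0x95, sp=0x76
prologue: push r6 → mem[0x75]=0xa7, sp=0x75
body[0] add  r7, r6, #7 → r7=0xae
body[1] sub  r1, r0, r7 → r1=0x38
body[2] add  r7, r3, r5 → r7=0x9c
body[3] xor  r5, r7, r1 → r5=0xa4
body[4] mov  r0, #0x18 → r0=0x18
body[5] add  r6, r0, r0 → r6=0x30
body[6] xor  r3, r3, r2 → r3=0x6d
epilogue: pop r6=0xa7, sp=0x76
epilogue: pop r3=0x95, sp=0x77
epilogue: pop r0=0xe6, sp=0x78
r0: callee-saved, written=True
r1: caller-saved, written=True
r4: caller-saved, written=False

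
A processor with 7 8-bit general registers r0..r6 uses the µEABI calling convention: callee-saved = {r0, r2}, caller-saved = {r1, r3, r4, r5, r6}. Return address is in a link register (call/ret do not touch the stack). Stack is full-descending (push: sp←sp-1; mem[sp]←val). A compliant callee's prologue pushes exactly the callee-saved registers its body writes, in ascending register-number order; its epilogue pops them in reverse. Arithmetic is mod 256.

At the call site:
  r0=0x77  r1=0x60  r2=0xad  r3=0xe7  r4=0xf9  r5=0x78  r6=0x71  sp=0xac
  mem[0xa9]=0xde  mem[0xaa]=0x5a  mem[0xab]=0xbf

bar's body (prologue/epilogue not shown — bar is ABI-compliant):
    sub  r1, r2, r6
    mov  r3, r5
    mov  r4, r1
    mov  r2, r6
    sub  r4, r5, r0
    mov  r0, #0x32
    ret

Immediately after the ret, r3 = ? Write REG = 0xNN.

REG = 0x78

prologue: push r0 → mem[0xab]=0x77, sp=0xab
prologue: push r2 → mem[0xaa]=0xad, sp=0xaa
body[0] sub  r1, r2, r6 → r1=0x3c
body[1] mov  r3, r5 → r3=0x78
body[2] mov  r4, r1 → r4=0x3c
body[3] mov  r2, r6 → r2=0x71
body[4] sub  r4, r5, r0 → r4=0x01
body[5] mov  r0, #0x32 → r0=0x32
epilogue: pop r2=0xad, sp=0xab
epilogue: pop r0=0x77, sp=0xac
r3 is caller-saved → body value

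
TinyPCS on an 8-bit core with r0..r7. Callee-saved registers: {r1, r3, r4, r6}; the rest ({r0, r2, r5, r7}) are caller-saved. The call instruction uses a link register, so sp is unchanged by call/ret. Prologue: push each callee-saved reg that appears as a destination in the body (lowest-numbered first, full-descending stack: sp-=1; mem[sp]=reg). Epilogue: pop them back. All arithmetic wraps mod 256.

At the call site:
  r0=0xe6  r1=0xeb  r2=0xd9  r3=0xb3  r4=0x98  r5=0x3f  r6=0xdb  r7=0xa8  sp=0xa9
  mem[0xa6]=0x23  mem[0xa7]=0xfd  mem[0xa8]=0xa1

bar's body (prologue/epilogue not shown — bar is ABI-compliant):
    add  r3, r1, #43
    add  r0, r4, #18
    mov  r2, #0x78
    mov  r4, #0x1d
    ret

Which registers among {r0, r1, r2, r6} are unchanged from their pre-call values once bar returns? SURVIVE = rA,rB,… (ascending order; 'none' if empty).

SURVIVE = r1,r6

prologue: push r3 -> mem[0xa8]=0xb3, sp=0xa8
prologue: push r4 -> mem[0xa7]=0x98, sp=0xa7
body[0] add  r3, r1, #43 -> r3=0x16
body[1] add  r0, r4, #18 -> r0=0xaa
body[2] mov  r2, #0x78 -> r2=0x78
body[3] mov  r4, #0x1d -> r4=0x1d
epilogue: pop r4=0x98, sp=0xa8
epilogue: pop r3=0xb3, sp=0xa9
r0: caller-saved, written=True
r1: callee-saved, written=False
r2: caller-saved, written=True
r6: callee-saved, written=False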